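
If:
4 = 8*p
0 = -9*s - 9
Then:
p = 1/2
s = -1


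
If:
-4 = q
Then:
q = -4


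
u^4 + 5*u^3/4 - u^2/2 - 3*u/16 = u*(u - 1/2)*(u + 1/4)*(u + 3/2)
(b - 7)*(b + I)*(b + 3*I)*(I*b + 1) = I*b^4 - 3*b^3 - 7*I*b^3 + 21*b^2 + I*b^2 - 3*b - 7*I*b + 21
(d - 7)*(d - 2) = d^2 - 9*d + 14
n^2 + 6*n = n*(n + 6)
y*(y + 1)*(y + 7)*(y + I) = y^4 + 8*y^3 + I*y^3 + 7*y^2 + 8*I*y^2 + 7*I*y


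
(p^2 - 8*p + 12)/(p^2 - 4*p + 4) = (p - 6)/(p - 2)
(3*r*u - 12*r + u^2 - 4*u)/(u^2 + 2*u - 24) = (3*r + u)/(u + 6)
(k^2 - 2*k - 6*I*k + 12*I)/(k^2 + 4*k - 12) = (k - 6*I)/(k + 6)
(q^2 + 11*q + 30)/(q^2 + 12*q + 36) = (q + 5)/(q + 6)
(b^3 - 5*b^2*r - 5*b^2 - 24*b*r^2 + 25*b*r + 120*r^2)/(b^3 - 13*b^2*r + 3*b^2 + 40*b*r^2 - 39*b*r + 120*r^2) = (-b^2 - 3*b*r + 5*b + 15*r)/(-b^2 + 5*b*r - 3*b + 15*r)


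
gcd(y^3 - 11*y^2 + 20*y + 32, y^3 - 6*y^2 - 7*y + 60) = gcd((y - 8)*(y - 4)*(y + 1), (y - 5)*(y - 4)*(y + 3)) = y - 4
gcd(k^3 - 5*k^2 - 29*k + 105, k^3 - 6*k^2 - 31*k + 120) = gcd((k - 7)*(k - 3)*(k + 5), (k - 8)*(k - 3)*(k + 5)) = k^2 + 2*k - 15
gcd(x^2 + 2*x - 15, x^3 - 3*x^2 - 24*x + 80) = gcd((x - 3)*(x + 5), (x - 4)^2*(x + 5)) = x + 5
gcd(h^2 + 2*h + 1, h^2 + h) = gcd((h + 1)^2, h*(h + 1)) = h + 1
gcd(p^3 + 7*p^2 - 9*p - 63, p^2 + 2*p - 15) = p - 3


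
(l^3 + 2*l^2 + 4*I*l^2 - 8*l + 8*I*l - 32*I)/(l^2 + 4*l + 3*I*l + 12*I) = (l^2 + l*(-2 + 4*I) - 8*I)/(l + 3*I)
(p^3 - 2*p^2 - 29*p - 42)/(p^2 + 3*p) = p - 5 - 14/p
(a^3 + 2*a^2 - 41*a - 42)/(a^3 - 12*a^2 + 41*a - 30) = (a^2 + 8*a + 7)/(a^2 - 6*a + 5)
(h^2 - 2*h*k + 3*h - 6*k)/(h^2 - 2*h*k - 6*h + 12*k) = (h + 3)/(h - 6)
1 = 1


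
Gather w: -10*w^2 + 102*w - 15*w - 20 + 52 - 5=-10*w^2 + 87*w + 27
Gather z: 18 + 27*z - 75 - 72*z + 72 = 15 - 45*z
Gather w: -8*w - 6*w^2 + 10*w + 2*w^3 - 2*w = 2*w^3 - 6*w^2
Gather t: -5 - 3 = -8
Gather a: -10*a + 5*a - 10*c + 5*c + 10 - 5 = -5*a - 5*c + 5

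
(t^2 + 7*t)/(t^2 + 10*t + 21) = t/(t + 3)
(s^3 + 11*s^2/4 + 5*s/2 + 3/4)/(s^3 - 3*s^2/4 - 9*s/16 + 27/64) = 16*(s^2 + 2*s + 1)/(16*s^2 - 24*s + 9)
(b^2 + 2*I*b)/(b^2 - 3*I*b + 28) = b*(b + 2*I)/(b^2 - 3*I*b + 28)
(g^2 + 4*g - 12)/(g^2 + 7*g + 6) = (g - 2)/(g + 1)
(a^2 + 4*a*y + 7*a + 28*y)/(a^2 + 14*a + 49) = (a + 4*y)/(a + 7)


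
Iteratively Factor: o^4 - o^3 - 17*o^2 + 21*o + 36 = (o + 1)*(o^3 - 2*o^2 - 15*o + 36) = (o + 1)*(o + 4)*(o^2 - 6*o + 9) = (o - 3)*(o + 1)*(o + 4)*(o - 3)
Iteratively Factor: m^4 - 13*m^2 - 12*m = (m)*(m^3 - 13*m - 12) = m*(m + 1)*(m^2 - m - 12) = m*(m - 4)*(m + 1)*(m + 3)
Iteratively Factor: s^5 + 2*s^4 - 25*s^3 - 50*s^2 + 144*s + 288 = (s - 3)*(s^4 + 5*s^3 - 10*s^2 - 80*s - 96) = (s - 3)*(s + 3)*(s^3 + 2*s^2 - 16*s - 32) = (s - 4)*(s - 3)*(s + 3)*(s^2 + 6*s + 8) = (s - 4)*(s - 3)*(s + 3)*(s + 4)*(s + 2)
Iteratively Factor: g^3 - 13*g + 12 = (g + 4)*(g^2 - 4*g + 3) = (g - 1)*(g + 4)*(g - 3)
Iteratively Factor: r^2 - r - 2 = (r - 2)*(r + 1)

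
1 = 1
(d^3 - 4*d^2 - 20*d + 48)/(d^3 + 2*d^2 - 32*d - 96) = (d - 2)/(d + 4)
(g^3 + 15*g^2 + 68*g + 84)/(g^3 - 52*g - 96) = (g + 7)/(g - 8)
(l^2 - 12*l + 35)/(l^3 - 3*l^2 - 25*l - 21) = (l - 5)/(l^2 + 4*l + 3)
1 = 1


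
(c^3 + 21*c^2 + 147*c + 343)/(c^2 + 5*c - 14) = (c^2 + 14*c + 49)/(c - 2)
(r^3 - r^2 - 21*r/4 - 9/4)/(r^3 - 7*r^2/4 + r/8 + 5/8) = 2*(2*r^2 - 3*r - 9)/(4*r^2 - 9*r + 5)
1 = 1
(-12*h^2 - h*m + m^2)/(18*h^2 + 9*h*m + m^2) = (-4*h + m)/(6*h + m)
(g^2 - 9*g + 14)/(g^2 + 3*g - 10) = (g - 7)/(g + 5)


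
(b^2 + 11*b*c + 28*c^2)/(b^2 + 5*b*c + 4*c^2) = (b + 7*c)/(b + c)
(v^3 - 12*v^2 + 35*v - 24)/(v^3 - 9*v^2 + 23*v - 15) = (v - 8)/(v - 5)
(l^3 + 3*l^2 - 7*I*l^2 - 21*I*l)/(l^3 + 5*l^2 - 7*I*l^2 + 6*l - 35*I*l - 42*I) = l/(l + 2)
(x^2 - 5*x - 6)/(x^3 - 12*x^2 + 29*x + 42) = 1/(x - 7)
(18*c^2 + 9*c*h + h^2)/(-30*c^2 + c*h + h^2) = (-3*c - h)/(5*c - h)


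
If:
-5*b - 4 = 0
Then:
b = -4/5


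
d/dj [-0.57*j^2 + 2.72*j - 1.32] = 2.72 - 1.14*j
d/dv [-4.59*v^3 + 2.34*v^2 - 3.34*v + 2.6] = -13.77*v^2 + 4.68*v - 3.34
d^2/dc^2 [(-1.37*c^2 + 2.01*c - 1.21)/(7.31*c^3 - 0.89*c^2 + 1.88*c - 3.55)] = (-146.414914*c^6 + 644.439366*c^5 - 741.38751*c^4 - 428.422748*c^3 + 546.373776*c^2 - 214.356768*c - 8.60862800000001)/(390.617891*c^9 - 142.674387*c^8 + 318.750357*c^7 - 643.185986*c^6 + 220.552506*c^5 - 310.594353*c^4 + 318.656657*c^3 - 71.290035*c^2 + 71.0781*c - 44.738875)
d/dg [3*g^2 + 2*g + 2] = 6*g + 2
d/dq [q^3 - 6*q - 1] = 3*q^2 - 6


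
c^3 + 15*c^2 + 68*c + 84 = (c + 2)*(c + 6)*(c + 7)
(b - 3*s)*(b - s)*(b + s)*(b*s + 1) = b^4*s - 3*b^3*s^2 + b^3 - b^2*s^3 - 3*b^2*s + 3*b*s^4 - b*s^2 + 3*s^3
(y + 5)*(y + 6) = y^2 + 11*y + 30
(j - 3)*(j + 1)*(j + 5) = j^3 + 3*j^2 - 13*j - 15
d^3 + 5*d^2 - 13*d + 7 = (d - 1)^2*(d + 7)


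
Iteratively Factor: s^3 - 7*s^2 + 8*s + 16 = (s - 4)*(s^2 - 3*s - 4) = (s - 4)*(s + 1)*(s - 4)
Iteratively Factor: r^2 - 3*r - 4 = (r - 4)*(r + 1)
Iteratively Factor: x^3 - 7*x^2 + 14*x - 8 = (x - 4)*(x^2 - 3*x + 2) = (x - 4)*(x - 1)*(x - 2)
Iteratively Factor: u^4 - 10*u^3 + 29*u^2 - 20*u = (u - 5)*(u^3 - 5*u^2 + 4*u) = (u - 5)*(u - 1)*(u^2 - 4*u) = (u - 5)*(u - 4)*(u - 1)*(u)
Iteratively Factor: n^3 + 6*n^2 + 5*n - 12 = (n + 3)*(n^2 + 3*n - 4) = (n + 3)*(n + 4)*(n - 1)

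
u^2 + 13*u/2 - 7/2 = (u - 1/2)*(u + 7)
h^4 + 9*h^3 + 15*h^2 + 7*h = h*(h + 1)^2*(h + 7)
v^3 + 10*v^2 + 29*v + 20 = (v + 1)*(v + 4)*(v + 5)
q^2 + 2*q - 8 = (q - 2)*(q + 4)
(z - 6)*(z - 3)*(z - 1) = z^3 - 10*z^2 + 27*z - 18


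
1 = 1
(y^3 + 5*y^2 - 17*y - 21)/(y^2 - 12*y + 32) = (y^3 + 5*y^2 - 17*y - 21)/(y^2 - 12*y + 32)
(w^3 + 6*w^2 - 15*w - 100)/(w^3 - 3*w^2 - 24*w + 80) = (w + 5)/(w - 4)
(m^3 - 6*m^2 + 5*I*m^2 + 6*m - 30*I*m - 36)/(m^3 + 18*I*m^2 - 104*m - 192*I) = (m^2 - m*(6 + I) + 6*I)/(m^2 + 12*I*m - 32)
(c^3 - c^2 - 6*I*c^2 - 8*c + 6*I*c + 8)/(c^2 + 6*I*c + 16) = (c^2 - c*(1 + 4*I) + 4*I)/(c + 8*I)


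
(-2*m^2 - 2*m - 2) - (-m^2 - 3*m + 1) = -m^2 + m - 3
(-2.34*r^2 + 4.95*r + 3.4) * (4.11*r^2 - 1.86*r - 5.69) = -9.6174*r^4 + 24.6969*r^3 + 18.0816*r^2 - 34.4895*r - 19.346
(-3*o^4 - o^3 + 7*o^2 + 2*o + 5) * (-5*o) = 15*o^5 + 5*o^4 - 35*o^3 - 10*o^2 - 25*o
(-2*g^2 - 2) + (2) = -2*g^2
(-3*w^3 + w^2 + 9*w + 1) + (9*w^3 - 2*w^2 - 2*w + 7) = 6*w^3 - w^2 + 7*w + 8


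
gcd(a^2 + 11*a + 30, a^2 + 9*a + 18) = a + 6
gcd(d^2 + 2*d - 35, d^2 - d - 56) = d + 7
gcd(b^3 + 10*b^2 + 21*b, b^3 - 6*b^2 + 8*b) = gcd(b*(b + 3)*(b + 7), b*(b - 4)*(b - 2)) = b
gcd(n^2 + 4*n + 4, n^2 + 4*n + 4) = n^2 + 4*n + 4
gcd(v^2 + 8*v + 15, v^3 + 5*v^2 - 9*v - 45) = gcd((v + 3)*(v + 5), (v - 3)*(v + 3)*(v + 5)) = v^2 + 8*v + 15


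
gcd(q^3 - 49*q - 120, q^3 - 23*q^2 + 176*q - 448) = q - 8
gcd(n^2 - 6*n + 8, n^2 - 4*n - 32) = 1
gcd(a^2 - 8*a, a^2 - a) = a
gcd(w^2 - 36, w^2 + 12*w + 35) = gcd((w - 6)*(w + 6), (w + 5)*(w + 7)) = 1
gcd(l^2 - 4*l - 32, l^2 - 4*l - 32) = l^2 - 4*l - 32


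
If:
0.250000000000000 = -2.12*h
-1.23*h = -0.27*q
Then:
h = -0.12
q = -0.54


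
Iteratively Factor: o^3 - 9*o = (o + 3)*(o^2 - 3*o) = (o - 3)*(o + 3)*(o)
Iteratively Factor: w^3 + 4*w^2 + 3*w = (w + 1)*(w^2 + 3*w) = (w + 1)*(w + 3)*(w)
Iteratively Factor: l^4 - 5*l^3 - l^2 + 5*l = (l + 1)*(l^3 - 6*l^2 + 5*l) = (l - 1)*(l + 1)*(l^2 - 5*l) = l*(l - 1)*(l + 1)*(l - 5)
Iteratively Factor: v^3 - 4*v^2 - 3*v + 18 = (v + 2)*(v^2 - 6*v + 9) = (v - 3)*(v + 2)*(v - 3)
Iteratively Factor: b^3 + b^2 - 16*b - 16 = (b - 4)*(b^2 + 5*b + 4) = (b - 4)*(b + 1)*(b + 4)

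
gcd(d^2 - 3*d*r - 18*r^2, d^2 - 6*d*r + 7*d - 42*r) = -d + 6*r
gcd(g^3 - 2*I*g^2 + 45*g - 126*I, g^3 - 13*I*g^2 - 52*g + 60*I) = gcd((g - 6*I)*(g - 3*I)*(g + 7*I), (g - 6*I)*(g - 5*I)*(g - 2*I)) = g - 6*I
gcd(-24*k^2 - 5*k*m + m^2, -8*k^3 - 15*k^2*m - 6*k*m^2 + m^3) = 8*k - m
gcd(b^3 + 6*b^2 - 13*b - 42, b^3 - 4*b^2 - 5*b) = 1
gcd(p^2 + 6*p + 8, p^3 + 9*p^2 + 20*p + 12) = p + 2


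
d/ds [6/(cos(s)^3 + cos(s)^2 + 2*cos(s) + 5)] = 6*(3*cos(s)^2 + 2*cos(s) + 2)*sin(s)/(cos(s)^3 + cos(s)^2 + 2*cos(s) + 5)^2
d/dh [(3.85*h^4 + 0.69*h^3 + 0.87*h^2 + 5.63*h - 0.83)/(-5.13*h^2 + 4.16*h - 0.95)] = (-39.501*h^5 + 44.5083*h^4 - 8.8892*h^3 + 30.5346*h^2 - 10.1688*h - 1.8957)/(26.3169*h^4 - 42.6816*h^3 + 27.0526*h^2 - 7.904*h + 0.9025)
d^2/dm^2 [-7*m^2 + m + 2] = -14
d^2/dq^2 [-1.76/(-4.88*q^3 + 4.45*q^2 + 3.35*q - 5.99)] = ((15.664 - 51.5328*q)*(4.88*q^3 - 4.45*q^2 - 3.35*q + 5.99) + 1.76*(-29.28*q^2 + 17.8*q + 6.7)*(-14.64*q^2 + 8.9*q + 3.35))/(4.88*q^3 - 4.45*q^2 - 3.35*q + 5.99)^3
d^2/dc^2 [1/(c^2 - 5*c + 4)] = 2*(-c^2 + 5*c + (2*c - 5)^2 - 4)/(c^2 - 5*c + 4)^3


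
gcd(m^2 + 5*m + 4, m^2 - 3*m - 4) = m + 1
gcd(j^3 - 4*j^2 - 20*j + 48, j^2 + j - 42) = j - 6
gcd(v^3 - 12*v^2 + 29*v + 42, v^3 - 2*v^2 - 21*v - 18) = v^2 - 5*v - 6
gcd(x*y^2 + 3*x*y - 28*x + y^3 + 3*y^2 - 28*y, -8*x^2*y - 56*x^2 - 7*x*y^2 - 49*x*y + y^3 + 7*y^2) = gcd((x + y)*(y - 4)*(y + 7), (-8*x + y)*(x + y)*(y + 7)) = x*y + 7*x + y^2 + 7*y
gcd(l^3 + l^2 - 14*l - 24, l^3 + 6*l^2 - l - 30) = l + 3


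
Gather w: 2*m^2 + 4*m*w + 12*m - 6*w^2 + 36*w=2*m^2 + 12*m - 6*w^2 + w*(4*m + 36)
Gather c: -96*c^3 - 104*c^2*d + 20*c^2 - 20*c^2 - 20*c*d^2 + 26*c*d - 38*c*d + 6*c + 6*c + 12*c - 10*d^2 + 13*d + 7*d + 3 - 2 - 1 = -96*c^3 - 104*c^2*d + c*(-20*d^2 - 12*d + 24) - 10*d^2 + 20*d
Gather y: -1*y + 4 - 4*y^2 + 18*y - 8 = -4*y^2 + 17*y - 4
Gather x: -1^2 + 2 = 1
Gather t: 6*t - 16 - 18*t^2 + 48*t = -18*t^2 + 54*t - 16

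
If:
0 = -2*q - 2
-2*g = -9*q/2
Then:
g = -9/4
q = -1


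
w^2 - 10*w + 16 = (w - 8)*(w - 2)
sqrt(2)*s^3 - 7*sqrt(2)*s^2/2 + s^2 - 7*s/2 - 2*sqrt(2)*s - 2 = (s - 4)*(s + 1/2)*(sqrt(2)*s + 1)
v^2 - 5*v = v*(v - 5)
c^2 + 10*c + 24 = (c + 4)*(c + 6)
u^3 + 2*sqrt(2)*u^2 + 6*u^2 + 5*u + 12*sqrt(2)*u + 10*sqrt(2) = (u + 1)*(u + 5)*(u + 2*sqrt(2))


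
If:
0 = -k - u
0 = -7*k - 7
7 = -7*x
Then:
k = -1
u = 1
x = -1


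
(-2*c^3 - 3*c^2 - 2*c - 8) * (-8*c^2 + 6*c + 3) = 16*c^5 + 12*c^4 - 8*c^3 + 43*c^2 - 54*c - 24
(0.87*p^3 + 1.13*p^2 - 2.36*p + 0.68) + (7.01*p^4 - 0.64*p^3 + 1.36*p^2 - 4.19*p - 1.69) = 7.01*p^4 + 0.23*p^3 + 2.49*p^2 - 6.55*p - 1.01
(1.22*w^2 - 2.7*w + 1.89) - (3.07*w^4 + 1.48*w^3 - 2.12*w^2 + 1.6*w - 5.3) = -3.07*w^4 - 1.48*w^3 + 3.34*w^2 - 4.3*w + 7.19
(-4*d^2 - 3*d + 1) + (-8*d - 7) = -4*d^2 - 11*d - 6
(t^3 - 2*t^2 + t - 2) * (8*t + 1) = 8*t^4 - 15*t^3 + 6*t^2 - 15*t - 2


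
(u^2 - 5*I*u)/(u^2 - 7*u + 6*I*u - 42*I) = u*(u - 5*I)/(u^2 + u*(-7 + 6*I) - 42*I)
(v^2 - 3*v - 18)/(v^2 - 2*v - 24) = (v + 3)/(v + 4)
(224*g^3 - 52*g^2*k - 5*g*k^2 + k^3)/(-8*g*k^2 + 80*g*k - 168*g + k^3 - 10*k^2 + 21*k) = (-28*g^2 + 3*g*k + k^2)/(k^2 - 10*k + 21)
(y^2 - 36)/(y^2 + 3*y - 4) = (y^2 - 36)/(y^2 + 3*y - 4)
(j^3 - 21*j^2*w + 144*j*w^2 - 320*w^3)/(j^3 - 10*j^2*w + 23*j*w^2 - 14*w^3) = (j^3 - 21*j^2*w + 144*j*w^2 - 320*w^3)/(j^3 - 10*j^2*w + 23*j*w^2 - 14*w^3)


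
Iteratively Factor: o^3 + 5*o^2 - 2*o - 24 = (o + 4)*(o^2 + o - 6) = (o + 3)*(o + 4)*(o - 2)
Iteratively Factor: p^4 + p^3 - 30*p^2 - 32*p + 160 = (p - 5)*(p^3 + 6*p^2 - 32) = (p - 5)*(p + 4)*(p^2 + 2*p - 8) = (p - 5)*(p + 4)^2*(p - 2)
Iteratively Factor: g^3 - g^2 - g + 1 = (g - 1)*(g^2 - 1) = (g - 1)^2*(g + 1)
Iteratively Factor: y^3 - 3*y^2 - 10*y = (y)*(y^2 - 3*y - 10) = y*(y + 2)*(y - 5)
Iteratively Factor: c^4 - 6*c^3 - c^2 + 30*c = (c - 5)*(c^3 - c^2 - 6*c) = c*(c - 5)*(c^2 - c - 6) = c*(c - 5)*(c + 2)*(c - 3)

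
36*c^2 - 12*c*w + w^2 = (-6*c + w)^2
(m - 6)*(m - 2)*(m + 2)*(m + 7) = m^4 + m^3 - 46*m^2 - 4*m + 168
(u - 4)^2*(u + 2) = u^3 - 6*u^2 + 32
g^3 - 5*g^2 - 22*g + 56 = (g - 7)*(g - 2)*(g + 4)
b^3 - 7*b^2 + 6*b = b*(b - 6)*(b - 1)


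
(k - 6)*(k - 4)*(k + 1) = k^3 - 9*k^2 + 14*k + 24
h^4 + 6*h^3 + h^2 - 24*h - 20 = (h - 2)*(h + 1)*(h + 2)*(h + 5)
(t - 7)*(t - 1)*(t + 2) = t^3 - 6*t^2 - 9*t + 14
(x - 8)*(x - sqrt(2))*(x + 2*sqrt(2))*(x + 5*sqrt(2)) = x^4 - 8*x^3 + 6*sqrt(2)*x^3 - 48*sqrt(2)*x^2 + 6*x^2 - 48*x - 20*sqrt(2)*x + 160*sqrt(2)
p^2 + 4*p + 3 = (p + 1)*(p + 3)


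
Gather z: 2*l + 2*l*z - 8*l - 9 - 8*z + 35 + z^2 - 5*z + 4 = -6*l + z^2 + z*(2*l - 13) + 30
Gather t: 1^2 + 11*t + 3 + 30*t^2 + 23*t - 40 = 30*t^2 + 34*t - 36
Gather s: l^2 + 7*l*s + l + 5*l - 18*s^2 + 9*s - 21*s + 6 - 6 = l^2 + 6*l - 18*s^2 + s*(7*l - 12)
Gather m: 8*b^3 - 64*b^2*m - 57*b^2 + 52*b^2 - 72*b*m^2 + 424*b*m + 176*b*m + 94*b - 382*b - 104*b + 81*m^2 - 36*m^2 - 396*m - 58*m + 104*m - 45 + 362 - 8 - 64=8*b^3 - 5*b^2 - 392*b + m^2*(45 - 72*b) + m*(-64*b^2 + 600*b - 350) + 245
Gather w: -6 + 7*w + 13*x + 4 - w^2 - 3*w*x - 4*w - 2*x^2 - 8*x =-w^2 + w*(3 - 3*x) - 2*x^2 + 5*x - 2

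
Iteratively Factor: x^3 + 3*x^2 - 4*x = (x)*(x^2 + 3*x - 4) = x*(x + 4)*(x - 1)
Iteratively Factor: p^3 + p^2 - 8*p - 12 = (p + 2)*(p^2 - p - 6) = (p + 2)^2*(p - 3)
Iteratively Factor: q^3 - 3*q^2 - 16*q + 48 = (q - 3)*(q^2 - 16) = (q - 4)*(q - 3)*(q + 4)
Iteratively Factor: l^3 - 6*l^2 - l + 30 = (l - 5)*(l^2 - l - 6) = (l - 5)*(l - 3)*(l + 2)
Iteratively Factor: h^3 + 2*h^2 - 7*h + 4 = (h - 1)*(h^2 + 3*h - 4) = (h - 1)*(h + 4)*(h - 1)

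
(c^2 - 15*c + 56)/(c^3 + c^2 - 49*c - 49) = (c - 8)/(c^2 + 8*c + 7)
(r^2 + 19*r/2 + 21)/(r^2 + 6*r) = (r + 7/2)/r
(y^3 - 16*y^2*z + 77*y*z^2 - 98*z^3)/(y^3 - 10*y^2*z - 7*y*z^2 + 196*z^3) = (y - 2*z)/(y + 4*z)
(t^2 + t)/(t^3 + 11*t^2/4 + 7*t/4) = 4/(4*t + 7)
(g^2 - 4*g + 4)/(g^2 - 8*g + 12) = (g - 2)/(g - 6)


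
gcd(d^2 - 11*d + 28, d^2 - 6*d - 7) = d - 7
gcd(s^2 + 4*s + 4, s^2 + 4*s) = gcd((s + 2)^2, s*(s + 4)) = 1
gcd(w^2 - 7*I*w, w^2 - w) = w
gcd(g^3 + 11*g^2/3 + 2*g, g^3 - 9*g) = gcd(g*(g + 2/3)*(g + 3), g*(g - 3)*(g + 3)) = g^2 + 3*g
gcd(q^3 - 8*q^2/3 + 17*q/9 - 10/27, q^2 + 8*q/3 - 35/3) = 1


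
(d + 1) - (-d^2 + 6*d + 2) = d^2 - 5*d - 1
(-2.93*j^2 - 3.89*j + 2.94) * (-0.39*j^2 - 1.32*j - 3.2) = 1.1427*j^4 + 5.3847*j^3 + 13.3642*j^2 + 8.5672*j - 9.408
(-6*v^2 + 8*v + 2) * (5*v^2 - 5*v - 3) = -30*v^4 + 70*v^3 - 12*v^2 - 34*v - 6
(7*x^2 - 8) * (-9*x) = -63*x^3 + 72*x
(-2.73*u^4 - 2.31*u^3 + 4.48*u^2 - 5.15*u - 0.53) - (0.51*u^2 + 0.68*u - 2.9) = -2.73*u^4 - 2.31*u^3 + 3.97*u^2 - 5.83*u + 2.37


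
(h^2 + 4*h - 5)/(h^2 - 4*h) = (h^2 + 4*h - 5)/(h*(h - 4))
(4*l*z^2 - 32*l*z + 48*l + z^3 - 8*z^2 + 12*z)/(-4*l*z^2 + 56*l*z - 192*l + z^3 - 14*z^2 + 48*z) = (4*l*z - 8*l + z^2 - 2*z)/(-4*l*z + 32*l + z^2 - 8*z)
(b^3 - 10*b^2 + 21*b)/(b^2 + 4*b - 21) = b*(b - 7)/(b + 7)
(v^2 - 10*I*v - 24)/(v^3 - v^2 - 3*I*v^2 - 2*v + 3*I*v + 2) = (v^2 - 10*I*v - 24)/(v^3 - v^2*(1 + 3*I) + v*(-2 + 3*I) + 2)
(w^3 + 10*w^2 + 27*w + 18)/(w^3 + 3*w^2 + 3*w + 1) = (w^2 + 9*w + 18)/(w^2 + 2*w + 1)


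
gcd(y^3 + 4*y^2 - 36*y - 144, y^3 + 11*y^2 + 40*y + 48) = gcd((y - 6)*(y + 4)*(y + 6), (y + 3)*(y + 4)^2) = y + 4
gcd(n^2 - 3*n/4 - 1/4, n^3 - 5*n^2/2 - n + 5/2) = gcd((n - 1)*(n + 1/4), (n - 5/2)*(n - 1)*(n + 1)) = n - 1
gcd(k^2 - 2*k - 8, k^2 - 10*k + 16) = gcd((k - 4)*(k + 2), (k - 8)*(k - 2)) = 1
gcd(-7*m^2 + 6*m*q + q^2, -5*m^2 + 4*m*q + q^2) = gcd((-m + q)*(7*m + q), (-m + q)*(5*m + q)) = -m + q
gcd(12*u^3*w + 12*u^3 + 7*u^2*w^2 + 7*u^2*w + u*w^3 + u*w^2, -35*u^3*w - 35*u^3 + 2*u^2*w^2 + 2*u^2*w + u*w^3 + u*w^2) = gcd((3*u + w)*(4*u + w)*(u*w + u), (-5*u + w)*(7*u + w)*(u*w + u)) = u*w + u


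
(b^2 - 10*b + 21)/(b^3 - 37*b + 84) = (b - 7)/(b^2 + 3*b - 28)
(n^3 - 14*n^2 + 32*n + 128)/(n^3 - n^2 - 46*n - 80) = (n - 8)/(n + 5)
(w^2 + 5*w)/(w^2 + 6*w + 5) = w/(w + 1)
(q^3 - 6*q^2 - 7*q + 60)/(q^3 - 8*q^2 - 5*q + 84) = (q - 5)/(q - 7)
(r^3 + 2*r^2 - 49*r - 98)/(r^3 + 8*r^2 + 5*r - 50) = (r^3 + 2*r^2 - 49*r - 98)/(r^3 + 8*r^2 + 5*r - 50)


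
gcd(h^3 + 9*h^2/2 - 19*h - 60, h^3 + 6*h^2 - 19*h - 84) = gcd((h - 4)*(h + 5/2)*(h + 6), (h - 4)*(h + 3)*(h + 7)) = h - 4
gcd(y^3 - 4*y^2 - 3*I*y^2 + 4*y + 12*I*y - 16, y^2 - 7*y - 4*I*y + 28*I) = y - 4*I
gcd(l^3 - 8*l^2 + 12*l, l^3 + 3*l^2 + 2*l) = l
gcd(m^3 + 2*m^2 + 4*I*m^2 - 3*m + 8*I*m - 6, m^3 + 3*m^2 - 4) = m + 2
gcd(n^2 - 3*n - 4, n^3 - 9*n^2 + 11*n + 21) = n + 1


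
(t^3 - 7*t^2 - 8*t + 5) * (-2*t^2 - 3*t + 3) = -2*t^5 + 11*t^4 + 40*t^3 - 7*t^2 - 39*t + 15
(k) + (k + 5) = 2*k + 5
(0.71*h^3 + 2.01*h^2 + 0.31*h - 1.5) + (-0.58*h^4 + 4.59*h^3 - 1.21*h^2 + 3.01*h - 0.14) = -0.58*h^4 + 5.3*h^3 + 0.8*h^2 + 3.32*h - 1.64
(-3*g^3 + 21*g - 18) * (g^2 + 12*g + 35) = -3*g^5 - 36*g^4 - 84*g^3 + 234*g^2 + 519*g - 630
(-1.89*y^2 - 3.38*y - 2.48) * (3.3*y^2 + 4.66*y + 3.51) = -6.237*y^4 - 19.9614*y^3 - 30.5687*y^2 - 23.4206*y - 8.7048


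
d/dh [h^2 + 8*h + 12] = 2*h + 8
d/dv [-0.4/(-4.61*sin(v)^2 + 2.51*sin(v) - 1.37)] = (1.004 - 3.688*sin(v))*cos(v)/(4.61*sin(v)^2 - 2.51*sin(v) + 1.37)^2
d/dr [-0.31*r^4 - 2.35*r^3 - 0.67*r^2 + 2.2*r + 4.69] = -1.24*r^3 - 7.05*r^2 - 1.34*r + 2.2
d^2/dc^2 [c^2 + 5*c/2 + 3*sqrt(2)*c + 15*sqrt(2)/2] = 2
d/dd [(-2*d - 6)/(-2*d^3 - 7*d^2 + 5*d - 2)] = 2*(-4*d^3 - 25*d^2 - 42*d + 17)/(4*d^6 + 28*d^5 + 29*d^4 - 62*d^3 + 53*d^2 - 20*d + 4)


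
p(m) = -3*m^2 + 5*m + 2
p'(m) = 5 - 6*m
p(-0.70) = -2.97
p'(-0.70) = 9.20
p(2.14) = -1.04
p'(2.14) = -7.84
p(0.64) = 3.97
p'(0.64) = 1.16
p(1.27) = 3.51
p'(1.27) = -2.62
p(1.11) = 3.85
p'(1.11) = -1.66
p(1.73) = 1.67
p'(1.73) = -5.38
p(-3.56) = -53.82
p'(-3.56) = 26.36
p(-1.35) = -10.22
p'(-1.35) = 13.10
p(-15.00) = -748.00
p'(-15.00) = 95.00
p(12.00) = -370.00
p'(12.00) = -67.00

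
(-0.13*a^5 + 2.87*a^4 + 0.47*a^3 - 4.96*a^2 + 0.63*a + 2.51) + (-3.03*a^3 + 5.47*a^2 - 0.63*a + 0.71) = -0.13*a^5 + 2.87*a^4 - 2.56*a^3 + 0.51*a^2 + 3.22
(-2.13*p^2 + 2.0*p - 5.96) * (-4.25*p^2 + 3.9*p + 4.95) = 9.0525*p^4 - 16.807*p^3 + 22.5865*p^2 - 13.344*p - 29.502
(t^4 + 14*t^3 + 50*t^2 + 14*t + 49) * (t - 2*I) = t^5 + 14*t^4 - 2*I*t^4 + 50*t^3 - 28*I*t^3 + 14*t^2 - 100*I*t^2 + 49*t - 28*I*t - 98*I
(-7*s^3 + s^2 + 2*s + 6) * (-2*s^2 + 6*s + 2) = 14*s^5 - 44*s^4 - 12*s^3 + 2*s^2 + 40*s + 12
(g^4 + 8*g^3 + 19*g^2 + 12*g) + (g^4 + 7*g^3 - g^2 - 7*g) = 2*g^4 + 15*g^3 + 18*g^2 + 5*g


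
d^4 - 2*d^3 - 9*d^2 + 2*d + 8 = (d - 4)*(d - 1)*(d + 1)*(d + 2)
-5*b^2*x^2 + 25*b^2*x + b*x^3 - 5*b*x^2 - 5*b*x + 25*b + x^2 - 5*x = (-5*b + x)*(x - 5)*(b*x + 1)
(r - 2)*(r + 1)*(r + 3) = r^3 + 2*r^2 - 5*r - 6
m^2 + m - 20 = (m - 4)*(m + 5)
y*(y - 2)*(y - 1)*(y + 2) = y^4 - y^3 - 4*y^2 + 4*y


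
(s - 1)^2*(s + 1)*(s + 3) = s^4 + 2*s^3 - 4*s^2 - 2*s + 3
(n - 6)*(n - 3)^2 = n^3 - 12*n^2 + 45*n - 54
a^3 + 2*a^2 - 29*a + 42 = (a - 3)*(a - 2)*(a + 7)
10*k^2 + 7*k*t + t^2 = (2*k + t)*(5*k + t)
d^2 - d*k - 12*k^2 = (d - 4*k)*(d + 3*k)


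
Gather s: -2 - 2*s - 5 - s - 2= -3*s - 9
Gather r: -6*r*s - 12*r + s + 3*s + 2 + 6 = r*(-6*s - 12) + 4*s + 8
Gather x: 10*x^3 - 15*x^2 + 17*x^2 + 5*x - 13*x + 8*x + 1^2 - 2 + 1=10*x^3 + 2*x^2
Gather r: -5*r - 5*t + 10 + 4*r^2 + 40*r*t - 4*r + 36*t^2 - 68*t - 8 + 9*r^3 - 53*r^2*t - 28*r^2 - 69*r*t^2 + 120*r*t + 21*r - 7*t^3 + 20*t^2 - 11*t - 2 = 9*r^3 + r^2*(-53*t - 24) + r*(-69*t^2 + 160*t + 12) - 7*t^3 + 56*t^2 - 84*t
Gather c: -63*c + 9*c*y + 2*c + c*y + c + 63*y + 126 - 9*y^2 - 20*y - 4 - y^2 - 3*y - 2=c*(10*y - 60) - 10*y^2 + 40*y + 120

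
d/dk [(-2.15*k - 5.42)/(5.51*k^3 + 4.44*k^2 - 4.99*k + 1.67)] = (23.693*k^3 + 99.1386*k^2 + 48.1296*k - 30.6363)/(30.3601*k^6 + 48.9288*k^5 - 35.2762*k^4 - 25.9078*k^3 + 39.7297*k^2 - 16.6666*k + 2.7889)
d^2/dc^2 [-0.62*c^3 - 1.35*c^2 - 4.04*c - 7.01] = -3.72*c - 2.7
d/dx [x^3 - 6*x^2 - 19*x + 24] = 3*x^2 - 12*x - 19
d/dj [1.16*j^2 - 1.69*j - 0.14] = 2.32*j - 1.69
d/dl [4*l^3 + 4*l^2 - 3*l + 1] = 12*l^2 + 8*l - 3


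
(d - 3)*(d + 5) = d^2 + 2*d - 15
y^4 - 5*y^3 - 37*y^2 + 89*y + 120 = (y - 8)*(y - 3)*(y + 1)*(y + 5)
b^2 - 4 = (b - 2)*(b + 2)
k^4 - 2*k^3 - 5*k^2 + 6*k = k*(k - 3)*(k - 1)*(k + 2)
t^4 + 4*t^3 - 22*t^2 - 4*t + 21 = (t - 3)*(t - 1)*(t + 1)*(t + 7)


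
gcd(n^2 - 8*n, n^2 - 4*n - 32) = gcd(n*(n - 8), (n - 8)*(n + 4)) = n - 8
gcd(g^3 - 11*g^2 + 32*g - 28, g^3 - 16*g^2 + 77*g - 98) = g^2 - 9*g + 14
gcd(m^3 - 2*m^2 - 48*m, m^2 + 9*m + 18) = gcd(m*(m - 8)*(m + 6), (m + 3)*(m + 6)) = m + 6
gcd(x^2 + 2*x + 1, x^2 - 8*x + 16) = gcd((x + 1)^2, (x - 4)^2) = 1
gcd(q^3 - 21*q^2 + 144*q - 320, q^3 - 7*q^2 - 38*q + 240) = q^2 - 13*q + 40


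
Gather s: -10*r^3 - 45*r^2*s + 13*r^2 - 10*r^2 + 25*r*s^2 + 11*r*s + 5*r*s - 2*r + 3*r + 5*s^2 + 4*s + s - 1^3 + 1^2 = -10*r^3 + 3*r^2 + r + s^2*(25*r + 5) + s*(-45*r^2 + 16*r + 5)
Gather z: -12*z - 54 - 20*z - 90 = -32*z - 144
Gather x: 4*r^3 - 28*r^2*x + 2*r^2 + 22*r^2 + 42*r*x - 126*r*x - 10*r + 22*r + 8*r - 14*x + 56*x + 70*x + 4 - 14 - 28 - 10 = 4*r^3 + 24*r^2 + 20*r + x*(-28*r^2 - 84*r + 112) - 48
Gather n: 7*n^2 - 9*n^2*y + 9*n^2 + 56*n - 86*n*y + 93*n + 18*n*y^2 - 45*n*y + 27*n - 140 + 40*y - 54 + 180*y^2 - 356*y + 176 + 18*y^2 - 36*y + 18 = n^2*(16 - 9*y) + n*(18*y^2 - 131*y + 176) + 198*y^2 - 352*y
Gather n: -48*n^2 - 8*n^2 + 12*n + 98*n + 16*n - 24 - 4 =-56*n^2 + 126*n - 28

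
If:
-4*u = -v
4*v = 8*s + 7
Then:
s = v/2 - 7/8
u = v/4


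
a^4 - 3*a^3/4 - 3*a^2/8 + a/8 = a*(a - 1)*(a - 1/4)*(a + 1/2)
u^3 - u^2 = u^2*(u - 1)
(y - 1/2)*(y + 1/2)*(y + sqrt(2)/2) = y^3 + sqrt(2)*y^2/2 - y/4 - sqrt(2)/8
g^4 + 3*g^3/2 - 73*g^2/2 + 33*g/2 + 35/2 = (g - 5)*(g - 1)*(g + 1/2)*(g + 7)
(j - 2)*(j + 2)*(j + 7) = j^3 + 7*j^2 - 4*j - 28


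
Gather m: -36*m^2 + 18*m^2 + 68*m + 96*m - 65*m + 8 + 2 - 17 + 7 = -18*m^2 + 99*m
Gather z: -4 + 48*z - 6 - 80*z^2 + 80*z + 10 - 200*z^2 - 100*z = -280*z^2 + 28*z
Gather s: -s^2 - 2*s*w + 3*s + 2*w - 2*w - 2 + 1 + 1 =-s^2 + s*(3 - 2*w)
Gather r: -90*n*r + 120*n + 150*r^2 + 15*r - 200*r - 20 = 120*n + 150*r^2 + r*(-90*n - 185) - 20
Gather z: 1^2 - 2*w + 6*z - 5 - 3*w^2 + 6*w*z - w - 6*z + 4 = -3*w^2 + 6*w*z - 3*w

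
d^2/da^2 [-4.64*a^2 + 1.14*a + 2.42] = -9.28000000000000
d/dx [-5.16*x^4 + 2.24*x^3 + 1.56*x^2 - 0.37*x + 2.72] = -20.64*x^3 + 6.72*x^2 + 3.12*x - 0.37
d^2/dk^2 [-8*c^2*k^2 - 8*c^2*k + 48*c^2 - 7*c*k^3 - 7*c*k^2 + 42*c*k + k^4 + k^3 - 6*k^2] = -16*c^2 - 42*c*k - 14*c + 12*k^2 + 6*k - 12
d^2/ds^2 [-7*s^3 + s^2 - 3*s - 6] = 2 - 42*s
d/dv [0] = 0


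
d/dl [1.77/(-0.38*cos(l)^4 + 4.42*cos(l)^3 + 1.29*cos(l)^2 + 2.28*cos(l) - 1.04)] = (-2.6904*cos(l)^3 + 23.4702*cos(l)^2 + 4.5666*cos(l) + 4.0356)*sin(l)/(-0.38*cos(l)^4 + 4.42*cos(l)^3 + 1.29*cos(l)^2 + 2.28*cos(l) - 1.04)^2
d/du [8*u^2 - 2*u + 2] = 16*u - 2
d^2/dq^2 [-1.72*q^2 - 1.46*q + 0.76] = -3.44000000000000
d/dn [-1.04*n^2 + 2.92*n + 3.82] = 2.92 - 2.08*n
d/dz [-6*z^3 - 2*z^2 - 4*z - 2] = -18*z^2 - 4*z - 4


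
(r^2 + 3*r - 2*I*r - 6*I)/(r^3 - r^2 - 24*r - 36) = (r - 2*I)/(r^2 - 4*r - 12)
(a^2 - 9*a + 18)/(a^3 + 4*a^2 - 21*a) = (a - 6)/(a*(a + 7))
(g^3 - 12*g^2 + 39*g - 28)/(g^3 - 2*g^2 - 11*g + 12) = (g - 7)/(g + 3)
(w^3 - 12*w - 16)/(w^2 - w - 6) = (w^2 - 2*w - 8)/(w - 3)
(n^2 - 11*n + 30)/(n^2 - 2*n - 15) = (n - 6)/(n + 3)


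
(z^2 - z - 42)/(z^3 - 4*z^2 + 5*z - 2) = (z^2 - z - 42)/(z^3 - 4*z^2 + 5*z - 2)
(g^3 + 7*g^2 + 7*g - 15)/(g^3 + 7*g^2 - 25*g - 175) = (g^2 + 2*g - 3)/(g^2 + 2*g - 35)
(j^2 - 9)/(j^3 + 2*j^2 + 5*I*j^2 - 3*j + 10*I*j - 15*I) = (j - 3)/(j^2 + j*(-1 + 5*I) - 5*I)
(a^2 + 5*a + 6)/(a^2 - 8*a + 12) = (a^2 + 5*a + 6)/(a^2 - 8*a + 12)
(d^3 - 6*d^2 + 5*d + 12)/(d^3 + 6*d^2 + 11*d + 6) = (d^2 - 7*d + 12)/(d^2 + 5*d + 6)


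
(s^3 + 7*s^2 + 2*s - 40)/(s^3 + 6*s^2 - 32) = (s + 5)/(s + 4)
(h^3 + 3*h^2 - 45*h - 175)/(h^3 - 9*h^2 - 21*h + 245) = (h + 5)/(h - 7)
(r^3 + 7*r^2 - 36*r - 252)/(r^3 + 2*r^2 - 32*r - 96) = (r^2 + 13*r + 42)/(r^2 + 8*r + 16)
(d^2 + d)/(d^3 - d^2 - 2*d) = 1/(d - 2)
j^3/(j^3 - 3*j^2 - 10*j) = j^2/(j^2 - 3*j - 10)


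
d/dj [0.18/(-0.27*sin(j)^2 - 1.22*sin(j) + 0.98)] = (0.0972*sin(j) + 0.2196)*cos(j)/(0.27*sin(j)^2 + 1.22*sin(j) - 0.98)^2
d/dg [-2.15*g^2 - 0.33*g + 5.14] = -4.3*g - 0.33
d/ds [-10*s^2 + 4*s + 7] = 4 - 20*s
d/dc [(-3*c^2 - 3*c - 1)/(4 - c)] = (3*c^2 - 24*c - 13)/(c^2 - 8*c + 16)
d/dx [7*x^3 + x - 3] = 21*x^2 + 1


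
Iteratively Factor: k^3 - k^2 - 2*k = (k + 1)*(k^2 - 2*k) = k*(k + 1)*(k - 2)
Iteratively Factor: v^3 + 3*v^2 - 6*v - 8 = (v - 2)*(v^2 + 5*v + 4) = (v - 2)*(v + 4)*(v + 1)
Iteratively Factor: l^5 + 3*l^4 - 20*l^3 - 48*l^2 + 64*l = (l - 1)*(l^4 + 4*l^3 - 16*l^2 - 64*l) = (l - 1)*(l + 4)*(l^3 - 16*l) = l*(l - 1)*(l + 4)*(l^2 - 16) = l*(l - 1)*(l + 4)^2*(l - 4)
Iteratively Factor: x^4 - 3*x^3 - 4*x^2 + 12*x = (x + 2)*(x^3 - 5*x^2 + 6*x) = (x - 3)*(x + 2)*(x^2 - 2*x) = x*(x - 3)*(x + 2)*(x - 2)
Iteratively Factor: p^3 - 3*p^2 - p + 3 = (p - 3)*(p^2 - 1) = (p - 3)*(p - 1)*(p + 1)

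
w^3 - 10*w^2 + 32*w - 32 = (w - 4)^2*(w - 2)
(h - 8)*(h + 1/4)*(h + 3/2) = h^3 - 25*h^2/4 - 109*h/8 - 3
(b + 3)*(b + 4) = b^2 + 7*b + 12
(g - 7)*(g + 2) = g^2 - 5*g - 14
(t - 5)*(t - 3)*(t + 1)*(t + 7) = t^4 - 42*t^2 + 64*t + 105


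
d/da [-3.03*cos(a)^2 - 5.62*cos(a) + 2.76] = (6.06*cos(a) + 5.62)*sin(a)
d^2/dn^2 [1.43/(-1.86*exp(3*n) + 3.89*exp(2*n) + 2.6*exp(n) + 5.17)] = (1.43*(-11.16*exp(2*n) + 15.56*exp(n) + 5.2)*(-5.58*exp(2*n) + 7.78*exp(n) + 2.6)*exp(n) + (23.9382*exp(2*n) - 22.2508*exp(n) - 3.718)*(-1.86*exp(3*n) + 3.89*exp(2*n) + 2.6*exp(n) + 5.17))*exp(n)/(-1.86*exp(3*n) + 3.89*exp(2*n) + 2.6*exp(n) + 5.17)^3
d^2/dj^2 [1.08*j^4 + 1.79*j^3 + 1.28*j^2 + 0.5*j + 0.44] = 12.96*j^2 + 10.74*j + 2.56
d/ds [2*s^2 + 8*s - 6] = 4*s + 8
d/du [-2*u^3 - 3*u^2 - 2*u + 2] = -6*u^2 - 6*u - 2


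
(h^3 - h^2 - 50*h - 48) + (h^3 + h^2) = 2*h^3 - 50*h - 48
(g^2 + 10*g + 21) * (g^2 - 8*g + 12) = g^4 + 2*g^3 - 47*g^2 - 48*g + 252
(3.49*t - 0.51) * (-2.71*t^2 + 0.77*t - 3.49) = -9.4579*t^3 + 4.0694*t^2 - 12.5728*t + 1.7799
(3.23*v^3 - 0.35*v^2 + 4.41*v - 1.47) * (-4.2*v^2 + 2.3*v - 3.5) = -13.566*v^5 + 8.899*v^4 - 30.632*v^3 + 17.542*v^2 - 18.816*v + 5.145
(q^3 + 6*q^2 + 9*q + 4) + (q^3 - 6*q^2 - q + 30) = 2*q^3 + 8*q + 34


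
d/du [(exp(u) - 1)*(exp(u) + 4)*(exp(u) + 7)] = (3*exp(2*u) + 20*exp(u) + 17)*exp(u)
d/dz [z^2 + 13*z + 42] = 2*z + 13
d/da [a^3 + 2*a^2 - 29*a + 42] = 3*a^2 + 4*a - 29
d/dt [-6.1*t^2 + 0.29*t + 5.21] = 0.29 - 12.2*t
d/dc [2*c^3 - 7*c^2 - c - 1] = 6*c^2 - 14*c - 1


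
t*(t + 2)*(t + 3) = t^3 + 5*t^2 + 6*t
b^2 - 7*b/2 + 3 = (b - 2)*(b - 3/2)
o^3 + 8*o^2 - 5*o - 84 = (o - 3)*(o + 4)*(o + 7)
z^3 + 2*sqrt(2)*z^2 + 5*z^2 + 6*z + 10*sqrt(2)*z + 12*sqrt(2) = (z + 2)*(z + 3)*(z + 2*sqrt(2))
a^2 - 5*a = a*(a - 5)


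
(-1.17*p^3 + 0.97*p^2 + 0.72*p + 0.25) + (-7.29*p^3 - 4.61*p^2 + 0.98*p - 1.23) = -8.46*p^3 - 3.64*p^2 + 1.7*p - 0.98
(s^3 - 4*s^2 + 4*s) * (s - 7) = s^4 - 11*s^3 + 32*s^2 - 28*s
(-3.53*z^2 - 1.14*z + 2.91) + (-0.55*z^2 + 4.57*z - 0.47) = -4.08*z^2 + 3.43*z + 2.44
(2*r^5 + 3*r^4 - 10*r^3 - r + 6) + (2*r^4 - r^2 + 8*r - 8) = 2*r^5 + 5*r^4 - 10*r^3 - r^2 + 7*r - 2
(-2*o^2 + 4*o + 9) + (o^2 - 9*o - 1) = -o^2 - 5*o + 8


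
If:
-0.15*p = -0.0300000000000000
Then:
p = 0.20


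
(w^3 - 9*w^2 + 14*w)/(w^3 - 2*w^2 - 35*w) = (w - 2)/(w + 5)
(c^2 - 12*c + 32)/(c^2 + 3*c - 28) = (c - 8)/(c + 7)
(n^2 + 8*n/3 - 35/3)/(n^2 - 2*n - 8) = (-3*n^2 - 8*n + 35)/(3*(-n^2 + 2*n + 8))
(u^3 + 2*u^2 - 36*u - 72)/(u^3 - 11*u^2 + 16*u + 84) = (u + 6)/(u - 7)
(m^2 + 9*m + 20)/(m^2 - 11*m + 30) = (m^2 + 9*m + 20)/(m^2 - 11*m + 30)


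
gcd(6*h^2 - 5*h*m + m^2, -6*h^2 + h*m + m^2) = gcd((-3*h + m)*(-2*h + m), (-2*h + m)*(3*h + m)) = 2*h - m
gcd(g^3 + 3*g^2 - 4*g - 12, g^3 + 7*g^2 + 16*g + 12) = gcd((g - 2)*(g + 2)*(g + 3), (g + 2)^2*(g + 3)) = g^2 + 5*g + 6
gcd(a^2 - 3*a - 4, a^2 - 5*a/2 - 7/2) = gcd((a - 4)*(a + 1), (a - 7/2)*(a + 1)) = a + 1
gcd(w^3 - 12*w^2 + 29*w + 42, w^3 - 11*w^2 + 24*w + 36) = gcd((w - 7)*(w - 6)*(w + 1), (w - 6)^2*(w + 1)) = w^2 - 5*w - 6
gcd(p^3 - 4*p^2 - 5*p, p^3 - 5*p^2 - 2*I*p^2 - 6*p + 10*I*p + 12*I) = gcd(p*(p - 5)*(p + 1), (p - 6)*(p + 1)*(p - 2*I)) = p + 1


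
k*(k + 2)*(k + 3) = k^3 + 5*k^2 + 6*k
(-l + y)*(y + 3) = -l*y - 3*l + y^2 + 3*y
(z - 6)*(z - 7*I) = z^2 - 6*z - 7*I*z + 42*I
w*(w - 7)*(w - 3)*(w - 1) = w^4 - 11*w^3 + 31*w^2 - 21*w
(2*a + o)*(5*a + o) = 10*a^2 + 7*a*o + o^2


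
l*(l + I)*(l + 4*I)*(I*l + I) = I*l^4 - 5*l^3 + I*l^3 - 5*l^2 - 4*I*l^2 - 4*I*l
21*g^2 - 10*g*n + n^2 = (-7*g + n)*(-3*g + n)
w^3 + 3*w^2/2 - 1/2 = (w - 1/2)*(w + 1)^2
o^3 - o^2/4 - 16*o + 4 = (o - 4)*(o - 1/4)*(o + 4)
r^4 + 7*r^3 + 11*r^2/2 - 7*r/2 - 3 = (r + 1)*(r + 6)*(r - sqrt(2)/2)*(r + sqrt(2)/2)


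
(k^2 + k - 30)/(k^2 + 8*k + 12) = (k - 5)/(k + 2)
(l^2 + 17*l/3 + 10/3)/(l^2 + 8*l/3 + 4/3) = (l + 5)/(l + 2)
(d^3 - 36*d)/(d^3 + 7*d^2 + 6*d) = (d - 6)/(d + 1)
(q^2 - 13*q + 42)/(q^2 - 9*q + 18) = (q - 7)/(q - 3)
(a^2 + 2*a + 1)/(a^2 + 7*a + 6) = (a + 1)/(a + 6)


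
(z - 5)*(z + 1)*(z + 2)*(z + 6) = z^4 + 4*z^3 - 25*z^2 - 88*z - 60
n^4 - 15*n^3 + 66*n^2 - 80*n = n*(n - 8)*(n - 5)*(n - 2)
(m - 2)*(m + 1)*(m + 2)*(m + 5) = m^4 + 6*m^3 + m^2 - 24*m - 20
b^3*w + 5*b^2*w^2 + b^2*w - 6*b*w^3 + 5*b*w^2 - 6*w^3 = (b - w)*(b + 6*w)*(b*w + w)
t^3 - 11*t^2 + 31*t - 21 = (t - 7)*(t - 3)*(t - 1)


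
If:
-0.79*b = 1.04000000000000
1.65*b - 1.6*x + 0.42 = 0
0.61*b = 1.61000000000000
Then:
No Solution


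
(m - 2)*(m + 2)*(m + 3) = m^3 + 3*m^2 - 4*m - 12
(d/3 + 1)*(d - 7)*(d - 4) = d^3/3 - 8*d^2/3 - 5*d/3 + 28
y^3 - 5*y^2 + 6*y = y*(y - 3)*(y - 2)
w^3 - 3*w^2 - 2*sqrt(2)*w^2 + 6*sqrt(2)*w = w*(w - 3)*(w - 2*sqrt(2))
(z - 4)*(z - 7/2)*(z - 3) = z^3 - 21*z^2/2 + 73*z/2 - 42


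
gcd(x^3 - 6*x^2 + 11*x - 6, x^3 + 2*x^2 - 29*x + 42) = x^2 - 5*x + 6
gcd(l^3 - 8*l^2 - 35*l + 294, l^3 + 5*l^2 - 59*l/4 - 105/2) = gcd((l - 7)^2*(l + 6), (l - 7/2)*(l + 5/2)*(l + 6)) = l + 6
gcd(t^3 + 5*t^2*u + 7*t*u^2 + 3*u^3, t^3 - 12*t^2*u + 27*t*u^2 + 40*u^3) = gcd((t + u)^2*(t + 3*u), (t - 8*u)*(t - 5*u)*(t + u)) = t + u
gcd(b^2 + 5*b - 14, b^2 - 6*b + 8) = b - 2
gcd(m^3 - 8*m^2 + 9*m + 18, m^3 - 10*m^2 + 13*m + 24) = m^2 - 2*m - 3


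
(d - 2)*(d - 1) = d^2 - 3*d + 2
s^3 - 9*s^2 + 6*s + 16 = (s - 8)*(s - 2)*(s + 1)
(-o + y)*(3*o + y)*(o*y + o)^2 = -3*o^4*y^2 - 6*o^4*y - 3*o^4 + 2*o^3*y^3 + 4*o^3*y^2 + 2*o^3*y + o^2*y^4 + 2*o^2*y^3 + o^2*y^2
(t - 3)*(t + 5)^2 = t^3 + 7*t^2 - 5*t - 75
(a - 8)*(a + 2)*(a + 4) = a^3 - 2*a^2 - 40*a - 64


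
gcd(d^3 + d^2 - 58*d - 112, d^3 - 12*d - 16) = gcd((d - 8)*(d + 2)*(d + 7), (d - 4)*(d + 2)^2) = d + 2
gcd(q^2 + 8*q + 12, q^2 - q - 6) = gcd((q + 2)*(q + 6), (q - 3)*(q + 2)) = q + 2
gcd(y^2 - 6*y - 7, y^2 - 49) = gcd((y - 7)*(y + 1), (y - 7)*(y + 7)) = y - 7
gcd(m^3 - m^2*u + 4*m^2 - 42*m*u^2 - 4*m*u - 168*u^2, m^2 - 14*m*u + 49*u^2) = -m + 7*u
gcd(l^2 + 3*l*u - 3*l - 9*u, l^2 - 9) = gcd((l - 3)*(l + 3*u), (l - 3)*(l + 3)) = l - 3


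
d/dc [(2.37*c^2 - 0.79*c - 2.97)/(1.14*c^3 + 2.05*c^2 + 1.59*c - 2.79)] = (-2.7018*c^4 + 1.8012*c^3 + 15.5452*c^2 - 1.0476*c + 6.9264)/(1.2996*c^6 + 4.674*c^5 + 7.8277*c^4 + 0.157800000000001*c^3 - 8.9109*c^2 - 8.8722*c + 7.7841)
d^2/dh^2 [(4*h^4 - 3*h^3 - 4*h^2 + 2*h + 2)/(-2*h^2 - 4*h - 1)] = 2*(-16*h^6 - 96*h^5 - 216*h^4 - 126*h^3 - 36*h^2 - 27*h - 16)/(8*h^6 + 48*h^5 + 108*h^4 + 112*h^3 + 54*h^2 + 12*h + 1)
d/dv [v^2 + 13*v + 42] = 2*v + 13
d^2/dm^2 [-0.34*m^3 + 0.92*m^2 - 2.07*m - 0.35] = 1.84 - 2.04*m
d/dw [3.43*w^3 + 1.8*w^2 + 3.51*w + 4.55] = 10.29*w^2 + 3.6*w + 3.51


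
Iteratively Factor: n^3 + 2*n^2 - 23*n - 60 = (n - 5)*(n^2 + 7*n + 12) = (n - 5)*(n + 4)*(n + 3)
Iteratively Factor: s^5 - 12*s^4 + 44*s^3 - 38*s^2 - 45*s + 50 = (s - 5)*(s^4 - 7*s^3 + 9*s^2 + 7*s - 10) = (s - 5)*(s - 1)*(s^3 - 6*s^2 + 3*s + 10) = (s - 5)^2*(s - 1)*(s^2 - s - 2) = (s - 5)^2*(s - 2)*(s - 1)*(s + 1)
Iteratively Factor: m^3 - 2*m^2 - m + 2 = (m - 1)*(m^2 - m - 2) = (m - 1)*(m + 1)*(m - 2)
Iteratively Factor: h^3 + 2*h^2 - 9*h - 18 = (h + 2)*(h^2 - 9) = (h + 2)*(h + 3)*(h - 3)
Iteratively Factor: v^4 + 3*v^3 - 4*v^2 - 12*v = (v + 3)*(v^3 - 4*v) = (v + 2)*(v + 3)*(v^2 - 2*v) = (v - 2)*(v + 2)*(v + 3)*(v)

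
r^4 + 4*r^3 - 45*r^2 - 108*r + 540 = (r - 5)*(r - 3)*(r + 6)^2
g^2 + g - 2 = (g - 1)*(g + 2)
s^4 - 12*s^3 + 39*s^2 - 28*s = s*(s - 7)*(s - 4)*(s - 1)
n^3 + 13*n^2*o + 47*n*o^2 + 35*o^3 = (n + o)*(n + 5*o)*(n + 7*o)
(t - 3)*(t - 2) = t^2 - 5*t + 6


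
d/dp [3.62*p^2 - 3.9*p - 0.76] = 7.24*p - 3.9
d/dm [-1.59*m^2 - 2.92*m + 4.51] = -3.18*m - 2.92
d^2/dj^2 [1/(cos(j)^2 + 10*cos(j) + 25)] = 2*(5*cos(j) - cos(2*j) + 2)/(cos(j) + 5)^4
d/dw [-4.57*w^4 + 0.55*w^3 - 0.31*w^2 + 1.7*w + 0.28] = -18.28*w^3 + 1.65*w^2 - 0.62*w + 1.7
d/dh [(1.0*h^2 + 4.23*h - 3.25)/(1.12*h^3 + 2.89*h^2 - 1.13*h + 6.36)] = (-1.12*h^4 - 9.4752*h^3 - 2.4347*h^2 + 31.505*h + 23.2303)/(1.2544*h^6 + 6.4736*h^5 + 5.8209*h^4 + 7.715*h^3 + 38.0377*h^2 - 14.3736*h + 40.4496)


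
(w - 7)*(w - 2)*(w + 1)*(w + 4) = w^4 - 4*w^3 - 27*w^2 + 34*w + 56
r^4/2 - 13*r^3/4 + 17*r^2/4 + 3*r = r*(r/2 + 1/4)*(r - 4)*(r - 3)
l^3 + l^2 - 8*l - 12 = (l - 3)*(l + 2)^2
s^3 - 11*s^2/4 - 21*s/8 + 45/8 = (s - 3)*(s - 5/4)*(s + 3/2)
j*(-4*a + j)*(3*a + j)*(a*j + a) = -12*a^3*j^2 - 12*a^3*j - a^2*j^3 - a^2*j^2 + a*j^4 + a*j^3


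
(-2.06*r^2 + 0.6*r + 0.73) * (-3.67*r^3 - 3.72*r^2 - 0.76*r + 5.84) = 7.5602*r^5 + 5.4612*r^4 - 3.3455*r^3 - 15.202*r^2 + 2.9492*r + 4.2632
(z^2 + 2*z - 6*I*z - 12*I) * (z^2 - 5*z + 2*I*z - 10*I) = z^4 - 3*z^3 - 4*I*z^3 + 2*z^2 + 12*I*z^2 - 36*z + 40*I*z - 120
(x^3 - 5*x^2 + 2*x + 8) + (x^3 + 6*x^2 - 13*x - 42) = 2*x^3 + x^2 - 11*x - 34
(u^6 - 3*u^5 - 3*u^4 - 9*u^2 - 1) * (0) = 0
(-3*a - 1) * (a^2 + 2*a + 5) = -3*a^3 - 7*a^2 - 17*a - 5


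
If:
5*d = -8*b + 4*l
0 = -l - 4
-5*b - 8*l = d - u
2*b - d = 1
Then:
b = -11/18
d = -20/9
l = -4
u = -671/18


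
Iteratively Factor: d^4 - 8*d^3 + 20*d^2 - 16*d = (d - 4)*(d^3 - 4*d^2 + 4*d) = (d - 4)*(d - 2)*(d^2 - 2*d) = (d - 4)*(d - 2)^2*(d)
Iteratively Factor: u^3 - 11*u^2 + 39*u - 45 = (u - 3)*(u^2 - 8*u + 15) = (u - 5)*(u - 3)*(u - 3)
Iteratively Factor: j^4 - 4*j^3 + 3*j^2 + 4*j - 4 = (j - 2)*(j^3 - 2*j^2 - j + 2) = (j - 2)^2*(j^2 - 1) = (j - 2)^2*(j - 1)*(j + 1)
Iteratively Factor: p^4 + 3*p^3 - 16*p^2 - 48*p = (p + 4)*(p^3 - p^2 - 12*p) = p*(p + 4)*(p^2 - p - 12) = p*(p + 3)*(p + 4)*(p - 4)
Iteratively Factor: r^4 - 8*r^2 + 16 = (r + 2)*(r^3 - 2*r^2 - 4*r + 8) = (r - 2)*(r + 2)*(r^2 - 4) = (r - 2)^2*(r + 2)*(r + 2)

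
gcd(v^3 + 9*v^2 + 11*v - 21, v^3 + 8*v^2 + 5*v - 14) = v^2 + 6*v - 7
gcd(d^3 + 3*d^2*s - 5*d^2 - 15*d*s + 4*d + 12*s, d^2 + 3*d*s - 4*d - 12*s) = d^2 + 3*d*s - 4*d - 12*s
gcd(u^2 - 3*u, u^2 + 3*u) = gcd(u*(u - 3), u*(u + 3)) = u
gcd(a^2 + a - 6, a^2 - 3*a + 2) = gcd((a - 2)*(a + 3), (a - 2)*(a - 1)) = a - 2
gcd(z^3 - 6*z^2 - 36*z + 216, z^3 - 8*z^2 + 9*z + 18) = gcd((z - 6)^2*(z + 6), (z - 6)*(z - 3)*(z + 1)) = z - 6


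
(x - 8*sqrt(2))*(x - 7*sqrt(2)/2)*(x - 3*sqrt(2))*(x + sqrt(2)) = x^4 - 27*sqrt(2)*x^3/2 + 96*x^2 - 43*sqrt(2)*x - 336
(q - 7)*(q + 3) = q^2 - 4*q - 21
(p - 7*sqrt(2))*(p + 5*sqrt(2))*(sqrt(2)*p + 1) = sqrt(2)*p^3 - 3*p^2 - 72*sqrt(2)*p - 70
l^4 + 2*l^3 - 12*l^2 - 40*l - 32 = (l - 4)*(l + 2)^3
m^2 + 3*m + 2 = (m + 1)*(m + 2)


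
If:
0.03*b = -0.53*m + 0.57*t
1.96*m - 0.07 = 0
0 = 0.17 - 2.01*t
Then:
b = 0.98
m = 0.04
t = 0.08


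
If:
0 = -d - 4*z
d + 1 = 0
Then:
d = -1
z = 1/4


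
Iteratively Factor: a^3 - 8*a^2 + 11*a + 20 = (a - 5)*(a^2 - 3*a - 4) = (a - 5)*(a + 1)*(a - 4)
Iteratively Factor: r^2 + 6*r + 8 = (r + 2)*(r + 4)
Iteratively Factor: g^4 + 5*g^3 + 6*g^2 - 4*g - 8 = (g + 2)*(g^3 + 3*g^2 - 4) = (g + 2)^2*(g^2 + g - 2) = (g + 2)^3*(g - 1)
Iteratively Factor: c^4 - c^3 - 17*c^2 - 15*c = (c + 1)*(c^3 - 2*c^2 - 15*c) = (c + 1)*(c + 3)*(c^2 - 5*c) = (c - 5)*(c + 1)*(c + 3)*(c)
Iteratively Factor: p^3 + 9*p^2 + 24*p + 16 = (p + 4)*(p^2 + 5*p + 4) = (p + 1)*(p + 4)*(p + 4)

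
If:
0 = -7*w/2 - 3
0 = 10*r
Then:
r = 0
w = -6/7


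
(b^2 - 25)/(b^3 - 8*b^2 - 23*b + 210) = (b - 5)/(b^2 - 13*b + 42)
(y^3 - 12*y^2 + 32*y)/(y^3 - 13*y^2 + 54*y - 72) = y*(y - 8)/(y^2 - 9*y + 18)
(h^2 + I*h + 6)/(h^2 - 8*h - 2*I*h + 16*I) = (h + 3*I)/(h - 8)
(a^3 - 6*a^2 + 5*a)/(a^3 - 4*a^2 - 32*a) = (-a^2 + 6*a - 5)/(-a^2 + 4*a + 32)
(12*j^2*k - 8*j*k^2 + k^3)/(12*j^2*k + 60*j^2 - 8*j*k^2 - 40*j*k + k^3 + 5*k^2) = k/(k + 5)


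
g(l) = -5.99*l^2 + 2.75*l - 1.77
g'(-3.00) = 38.69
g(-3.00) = -63.93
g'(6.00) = -69.13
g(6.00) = -200.91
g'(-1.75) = 23.72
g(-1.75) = -24.93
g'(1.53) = -15.58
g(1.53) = -11.58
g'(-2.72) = 35.34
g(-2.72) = -53.57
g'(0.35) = -1.44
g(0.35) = -1.54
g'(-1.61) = 22.04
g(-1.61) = -21.72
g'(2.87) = -31.63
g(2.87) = -43.22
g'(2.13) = -22.77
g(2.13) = -23.09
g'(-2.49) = 32.58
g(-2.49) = -45.76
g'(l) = 2.75 - 11.98*l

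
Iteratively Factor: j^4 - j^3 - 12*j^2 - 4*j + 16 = (j + 2)*(j^3 - 3*j^2 - 6*j + 8) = (j - 4)*(j + 2)*(j^2 + j - 2) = (j - 4)*(j + 2)^2*(j - 1)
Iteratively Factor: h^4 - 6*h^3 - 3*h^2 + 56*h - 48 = (h - 4)*(h^3 - 2*h^2 - 11*h + 12) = (h - 4)*(h + 3)*(h^2 - 5*h + 4) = (h - 4)^2*(h + 3)*(h - 1)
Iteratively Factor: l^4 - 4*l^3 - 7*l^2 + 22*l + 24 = (l + 1)*(l^3 - 5*l^2 - 2*l + 24) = (l - 4)*(l + 1)*(l^2 - l - 6) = (l - 4)*(l + 1)*(l + 2)*(l - 3)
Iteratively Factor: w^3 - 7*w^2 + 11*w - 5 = (w - 5)*(w^2 - 2*w + 1) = (w - 5)*(w - 1)*(w - 1)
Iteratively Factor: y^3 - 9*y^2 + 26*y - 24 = (y - 4)*(y^2 - 5*y + 6) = (y - 4)*(y - 2)*(y - 3)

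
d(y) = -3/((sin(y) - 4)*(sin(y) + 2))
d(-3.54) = 0.35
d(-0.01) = 0.38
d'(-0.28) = -0.14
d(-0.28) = 0.41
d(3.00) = 0.36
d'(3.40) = 0.13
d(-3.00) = 0.39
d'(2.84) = 0.06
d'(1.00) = -0.01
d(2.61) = 0.34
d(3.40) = 0.40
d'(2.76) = 0.05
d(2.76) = 0.35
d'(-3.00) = 0.11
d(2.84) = 0.35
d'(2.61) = 0.03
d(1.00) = 0.33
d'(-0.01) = -0.10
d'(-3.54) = 0.05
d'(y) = 3*cos(y)/((sin(y) - 4)*(sin(y) + 2)^2) + 3*cos(y)/((sin(y) - 4)^2*(sin(y) + 2)) = 6*(sin(y) - 1)*cos(y)/((sin(y) - 4)^2*(sin(y) + 2)^2)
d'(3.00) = 0.07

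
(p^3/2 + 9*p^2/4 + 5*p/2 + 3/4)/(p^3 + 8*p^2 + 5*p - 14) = (2*p^3 + 9*p^2 + 10*p + 3)/(4*(p^3 + 8*p^2 + 5*p - 14))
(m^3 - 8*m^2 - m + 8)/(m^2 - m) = m - 7 - 8/m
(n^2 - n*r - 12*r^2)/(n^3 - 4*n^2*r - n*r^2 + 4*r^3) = (-n - 3*r)/(-n^2 + r^2)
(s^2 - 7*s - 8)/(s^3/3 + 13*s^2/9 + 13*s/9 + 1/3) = 9*(s - 8)/(3*s^2 + 10*s + 3)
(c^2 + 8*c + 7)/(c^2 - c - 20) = (c^2 + 8*c + 7)/(c^2 - c - 20)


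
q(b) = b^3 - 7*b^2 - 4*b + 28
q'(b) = 3*b^2 - 14*b - 4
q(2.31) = -6.27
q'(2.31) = -20.33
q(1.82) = 3.56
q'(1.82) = -19.54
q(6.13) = -29.21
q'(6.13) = 22.91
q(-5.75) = -370.55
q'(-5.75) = 175.69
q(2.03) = -0.60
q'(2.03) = -20.06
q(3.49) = -28.71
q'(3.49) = -16.32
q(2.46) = -9.31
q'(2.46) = -20.29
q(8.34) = 87.84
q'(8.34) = 87.91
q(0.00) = 28.00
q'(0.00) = -4.00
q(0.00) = 28.00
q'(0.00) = -4.00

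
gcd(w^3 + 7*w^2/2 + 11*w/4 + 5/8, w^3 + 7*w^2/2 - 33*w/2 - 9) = w + 1/2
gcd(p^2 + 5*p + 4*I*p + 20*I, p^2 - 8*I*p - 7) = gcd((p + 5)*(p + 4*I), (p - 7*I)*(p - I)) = 1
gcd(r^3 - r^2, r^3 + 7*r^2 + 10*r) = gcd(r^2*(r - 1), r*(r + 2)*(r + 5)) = r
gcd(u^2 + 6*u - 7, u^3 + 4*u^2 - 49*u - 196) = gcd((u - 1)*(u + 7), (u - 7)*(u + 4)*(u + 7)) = u + 7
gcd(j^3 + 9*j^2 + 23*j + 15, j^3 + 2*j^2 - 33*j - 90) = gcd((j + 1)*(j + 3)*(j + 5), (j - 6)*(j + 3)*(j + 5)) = j^2 + 8*j + 15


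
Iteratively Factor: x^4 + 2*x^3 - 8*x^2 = (x - 2)*(x^3 + 4*x^2) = x*(x - 2)*(x^2 + 4*x) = x*(x - 2)*(x + 4)*(x)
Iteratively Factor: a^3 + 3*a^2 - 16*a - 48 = (a + 4)*(a^2 - a - 12) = (a - 4)*(a + 4)*(a + 3)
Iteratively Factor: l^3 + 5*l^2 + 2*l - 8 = (l + 4)*(l^2 + l - 2) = (l + 2)*(l + 4)*(l - 1)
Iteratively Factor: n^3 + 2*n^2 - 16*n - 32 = (n + 4)*(n^2 - 2*n - 8) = (n + 2)*(n + 4)*(n - 4)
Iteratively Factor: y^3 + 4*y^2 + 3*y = (y + 1)*(y^2 + 3*y) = y*(y + 1)*(y + 3)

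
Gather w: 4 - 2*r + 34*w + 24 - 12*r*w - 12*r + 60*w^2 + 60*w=-14*r + 60*w^2 + w*(94 - 12*r) + 28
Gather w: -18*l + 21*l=3*l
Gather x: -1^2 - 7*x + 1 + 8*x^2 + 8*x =8*x^2 + x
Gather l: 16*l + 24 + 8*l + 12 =24*l + 36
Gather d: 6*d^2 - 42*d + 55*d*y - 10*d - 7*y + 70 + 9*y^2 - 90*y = 6*d^2 + d*(55*y - 52) + 9*y^2 - 97*y + 70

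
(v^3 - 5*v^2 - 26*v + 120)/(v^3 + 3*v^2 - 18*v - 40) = (v - 6)/(v + 2)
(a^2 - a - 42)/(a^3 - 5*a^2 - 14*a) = (a + 6)/(a*(a + 2))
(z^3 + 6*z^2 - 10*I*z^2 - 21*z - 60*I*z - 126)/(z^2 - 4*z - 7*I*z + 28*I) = (z^2 + 3*z*(2 - I) - 18*I)/(z - 4)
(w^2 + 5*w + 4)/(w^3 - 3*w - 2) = (w + 4)/(w^2 - w - 2)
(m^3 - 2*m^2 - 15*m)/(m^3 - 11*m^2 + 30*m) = (m + 3)/(m - 6)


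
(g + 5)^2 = g^2 + 10*g + 25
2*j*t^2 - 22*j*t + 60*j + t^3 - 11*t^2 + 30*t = (2*j + t)*(t - 6)*(t - 5)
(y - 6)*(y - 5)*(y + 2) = y^3 - 9*y^2 + 8*y + 60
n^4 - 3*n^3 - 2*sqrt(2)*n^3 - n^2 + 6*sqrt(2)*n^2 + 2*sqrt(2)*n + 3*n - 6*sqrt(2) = (n - 3)*(n - 1)*(n + 1)*(n - 2*sqrt(2))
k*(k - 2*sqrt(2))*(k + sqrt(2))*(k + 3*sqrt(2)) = k^4 + 2*sqrt(2)*k^3 - 10*k^2 - 12*sqrt(2)*k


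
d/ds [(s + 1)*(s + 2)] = 2*s + 3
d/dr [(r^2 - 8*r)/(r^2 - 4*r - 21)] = 2*(2*r^2 - 21*r + 84)/(r^4 - 8*r^3 - 26*r^2 + 168*r + 441)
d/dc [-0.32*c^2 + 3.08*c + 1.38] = 3.08 - 0.64*c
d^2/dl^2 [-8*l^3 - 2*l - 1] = -48*l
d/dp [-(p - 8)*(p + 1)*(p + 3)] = -3*p^2 + 8*p + 29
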